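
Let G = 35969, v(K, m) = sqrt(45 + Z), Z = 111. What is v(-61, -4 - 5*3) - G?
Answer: -35969 + 2*sqrt(39) ≈ -35957.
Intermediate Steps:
v(K, m) = 2*sqrt(39) (v(K, m) = sqrt(45 + 111) = sqrt(156) = 2*sqrt(39))
v(-61, -4 - 5*3) - G = 2*sqrt(39) - 1*35969 = 2*sqrt(39) - 35969 = -35969 + 2*sqrt(39)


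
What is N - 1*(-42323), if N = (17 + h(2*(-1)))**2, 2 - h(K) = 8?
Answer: 42444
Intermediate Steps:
h(K) = -6 (h(K) = 2 - 1*8 = 2 - 8 = -6)
N = 121 (N = (17 - 6)**2 = 11**2 = 121)
N - 1*(-42323) = 121 - 1*(-42323) = 121 + 42323 = 42444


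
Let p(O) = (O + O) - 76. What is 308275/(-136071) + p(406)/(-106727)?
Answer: -33001414181/14522449617 ≈ -2.2724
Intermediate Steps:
p(O) = -76 + 2*O (p(O) = 2*O - 76 = -76 + 2*O)
308275/(-136071) + p(406)/(-106727) = 308275/(-136071) + (-76 + 2*406)/(-106727) = 308275*(-1/136071) + (-76 + 812)*(-1/106727) = -308275/136071 + 736*(-1/106727) = -308275/136071 - 736/106727 = -33001414181/14522449617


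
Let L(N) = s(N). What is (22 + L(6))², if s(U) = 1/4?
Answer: 7921/16 ≈ 495.06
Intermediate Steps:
s(U) = ¼
L(N) = ¼
(22 + L(6))² = (22 + ¼)² = (89/4)² = 7921/16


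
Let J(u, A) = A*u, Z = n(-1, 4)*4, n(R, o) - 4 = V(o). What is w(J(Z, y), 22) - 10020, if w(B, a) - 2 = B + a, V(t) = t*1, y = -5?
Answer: -10156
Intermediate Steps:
V(t) = t
n(R, o) = 4 + o
Z = 32 (Z = (4 + 4)*4 = 8*4 = 32)
w(B, a) = 2 + B + a (w(B, a) = 2 + (B + a) = 2 + B + a)
w(J(Z, y), 22) - 10020 = (2 - 5*32 + 22) - 10020 = (2 - 160 + 22) - 10020 = -136 - 10020 = -10156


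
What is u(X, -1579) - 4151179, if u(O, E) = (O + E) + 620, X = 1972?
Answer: -4150166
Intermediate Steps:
u(O, E) = 620 + E + O (u(O, E) = (E + O) + 620 = 620 + E + O)
u(X, -1579) - 4151179 = (620 - 1579 + 1972) - 4151179 = 1013 - 4151179 = -4150166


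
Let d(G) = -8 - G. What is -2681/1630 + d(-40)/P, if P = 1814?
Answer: -2405587/1478410 ≈ -1.6271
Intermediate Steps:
-2681/1630 + d(-40)/P = -2681/1630 + (-8 - 1*(-40))/1814 = -2681*1/1630 + (-8 + 40)*(1/1814) = -2681/1630 + 32*(1/1814) = -2681/1630 + 16/907 = -2405587/1478410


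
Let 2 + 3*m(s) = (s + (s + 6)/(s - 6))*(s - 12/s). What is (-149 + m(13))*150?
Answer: -1179450/91 ≈ -12961.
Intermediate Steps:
m(s) = -⅔ + (s - 12/s)*(s + (6 + s)/(-6 + s))/3 (m(s) = -⅔ + ((s + (s + 6)/(s - 6))*(s - 12/s))/3 = -⅔ + ((s + (6 + s)/(-6 + s))*(s - 12/s))/3 = -⅔ + ((s - 12/s)*(s + (6 + s)/(-6 + s)))/3 = -⅔ + (s - 12/s)*(s + (6 + s)/(-6 + s))/3)
(-149 + m(13))*150 = (-149 + (⅓)*(-72 + 13⁴ - 8*13² - 5*13³ + 72*13)/(13*(-6 + 13)))*150 = (-149 + (⅓)*(1/13)*(-72 + 28561 - 8*169 - 5*2197 + 936)/7)*150 = (-149 + (⅓)*(1/13)*(⅐)*(-72 + 28561 - 1352 - 10985 + 936))*150 = (-149 + (⅓)*(1/13)*(⅐)*17088)*150 = (-149 + 5696/91)*150 = -7863/91*150 = -1179450/91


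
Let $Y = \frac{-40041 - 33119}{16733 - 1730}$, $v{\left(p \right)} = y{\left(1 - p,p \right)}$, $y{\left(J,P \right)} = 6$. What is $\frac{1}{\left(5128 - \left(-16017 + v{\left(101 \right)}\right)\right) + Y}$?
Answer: $\frac{15003}{317075257} \approx 4.7317 \cdot 10^{-5}$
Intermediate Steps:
$v{\left(p \right)} = 6$
$Y = - \frac{73160}{15003} \approx -4.8764$
$\frac{1}{\left(5128 - \left(-16017 + v{\left(101 \right)}\right)\right) + Y} = \frac{1}{\left(5128 + \left(16017 - 6\right)\right) - \frac{73160}{15003}} = \frac{1}{\left(5128 + 16011\right) - \frac{73160}{15003}} = \frac{1}{21139 - \frac{73160}{15003}} = \frac{1}{\frac{317075257}{15003}} = \frac{15003}{317075257}$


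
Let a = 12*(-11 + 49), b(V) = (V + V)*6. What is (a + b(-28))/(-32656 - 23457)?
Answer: -120/56113 ≈ -0.0021385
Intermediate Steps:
b(V) = 12*V (b(V) = (2*V)*6 = 12*V)
a = 456 (a = 12*38 = 456)
(a + b(-28))/(-32656 - 23457) = (456 + 12*(-28))/(-32656 - 23457) = (456 - 336)/(-56113) = 120*(-1/56113) = -120/56113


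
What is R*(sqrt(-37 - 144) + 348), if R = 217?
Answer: 75516 + 217*I*sqrt(181) ≈ 75516.0 + 2919.4*I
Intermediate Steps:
R*(sqrt(-37 - 144) + 348) = 217*(sqrt(-37 - 144) + 348) = 217*(sqrt(-181) + 348) = 217*(I*sqrt(181) + 348) = 217*(348 + I*sqrt(181)) = 75516 + 217*I*sqrt(181)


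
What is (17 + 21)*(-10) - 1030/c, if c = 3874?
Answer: -736575/1937 ≈ -380.27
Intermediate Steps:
(17 + 21)*(-10) - 1030/c = (17 + 21)*(-10) - 1030/3874 = 38*(-10) - 1030/3874 = -380 - 1*515/1937 = -380 - 515/1937 = -736575/1937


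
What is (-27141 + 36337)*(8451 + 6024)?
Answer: 133112100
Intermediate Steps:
(-27141 + 36337)*(8451 + 6024) = 9196*14475 = 133112100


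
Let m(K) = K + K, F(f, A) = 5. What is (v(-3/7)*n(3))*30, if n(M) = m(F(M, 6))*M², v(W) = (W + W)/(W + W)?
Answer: 2700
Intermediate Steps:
v(W) = 1 (v(W) = (2*W)/((2*W)) = (2*W)*(1/(2*W)) = 1)
m(K) = 2*K
n(M) = 10*M² (n(M) = (2*5)*M² = 10*M²)
(v(-3/7)*n(3))*30 = (1*(10*3²))*30 = (1*(10*9))*30 = (1*90)*30 = 90*30 = 2700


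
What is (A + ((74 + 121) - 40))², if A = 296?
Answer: 203401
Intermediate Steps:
(A + ((74 + 121) - 40))² = (296 + ((74 + 121) - 40))² = (296 + (195 - 40))² = (296 + 155)² = 451² = 203401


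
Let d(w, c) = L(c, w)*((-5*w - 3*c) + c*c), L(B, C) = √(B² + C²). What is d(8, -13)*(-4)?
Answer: -672*√233 ≈ -10258.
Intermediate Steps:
d(w, c) = √(c² + w²)*(c² - 5*w - 3*c) (d(w, c) = √(c² + w²)*((-5*w - 3*c) + c*c) = √(c² + w²)*((-5*w - 3*c) + c²) = √(c² + w²)*(c² - 5*w - 3*c))
d(8, -13)*(-4) = (√((-13)² + 8²)*((-13)² - 5*8 - 3*(-13)))*(-4) = (√(169 + 64)*(169 - 40 + 39))*(-4) = (√233*168)*(-4) = (168*√233)*(-4) = -672*√233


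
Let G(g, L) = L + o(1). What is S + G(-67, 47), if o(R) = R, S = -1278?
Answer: -1230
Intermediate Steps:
G(g, L) = 1 + L (G(g, L) = L + 1 = 1 + L)
S + G(-67, 47) = -1278 + (1 + 47) = -1278 + 48 = -1230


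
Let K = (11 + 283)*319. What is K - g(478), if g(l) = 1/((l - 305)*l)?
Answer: 7755539483/82694 ≈ 93786.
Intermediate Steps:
K = 93786 (K = 294*319 = 93786)
g(l) = 1/(l*(-305 + l)) (g(l) = 1/((-305 + l)*l) = 1/(l*(-305 + l)))
K - g(478) = 93786 - 1/(478*(-305 + 478)) = 93786 - 1/(478*173) = 93786 - 1*1/82694 = 93786 - 1/82694 = 7755539483/82694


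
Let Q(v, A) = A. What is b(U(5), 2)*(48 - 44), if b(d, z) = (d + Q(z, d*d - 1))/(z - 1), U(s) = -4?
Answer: 44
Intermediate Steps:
b(d, z) = (-1 + d + d²)/(-1 + z) (b(d, z) = (d + (d*d - 1))/(z - 1) = (d + (d² - 1))/(-1 + z) = (d + (-1 + d²))/(-1 + z) = (-1 + d + d²)/(-1 + z))
b(U(5), 2)*(48 - 44) = ((-1 - 4 + (-4)²)/(-1 + 2))*(48 - 44) = ((-1 - 4 + 16)/1)*4 = (1*11)*4 = 11*4 = 44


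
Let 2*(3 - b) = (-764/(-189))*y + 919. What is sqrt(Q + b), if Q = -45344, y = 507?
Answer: I*sqrt(82599706)/42 ≈ 216.39*I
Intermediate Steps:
b = -186635/126 (b = 3 - (-764/(-189)*507 + 919)/2 = 3 - (-764*(-1/189)*507 + 919)/2 = 3 - ((764/189)*507 + 919)/2 = 3 - (129116/63 + 919)/2 = 3 - 1/2*187013/63 = 3 - 187013/126 = -186635/126 ≈ -1481.2)
sqrt(Q + b) = sqrt(-45344 - 186635/126) = sqrt(-5899979/126) = I*sqrt(82599706)/42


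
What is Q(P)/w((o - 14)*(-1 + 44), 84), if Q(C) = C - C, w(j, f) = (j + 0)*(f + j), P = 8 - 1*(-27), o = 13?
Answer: 0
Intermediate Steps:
P = 35 (P = 8 + 27 = 35)
w(j, f) = j*(f + j)
Q(C) = 0
Q(P)/w((o - 14)*(-1 + 44), 84) = 0/((((13 - 14)*(-1 + 44))*(84 + (13 - 14)*(-1 + 44)))) = 0/(((-1*43)*(84 - 1*43))) = 0/((-43*(84 - 43))) = 0/((-43*41)) = 0/(-1763) = 0*(-1/1763) = 0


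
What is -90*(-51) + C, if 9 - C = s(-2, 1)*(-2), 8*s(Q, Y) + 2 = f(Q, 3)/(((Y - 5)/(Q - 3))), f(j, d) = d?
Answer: 73591/16 ≈ 4599.4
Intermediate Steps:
s(Q, Y) = -¼ + 3*(-3 + Q)/(8*(-5 + Y)) (s(Q, Y) = -¼ + (3/(((Y - 5)/(Q - 3))))/8 = -¼ + (3/(((-5 + Y)/(-3 + Q))))/8 = -¼ + (3*((-3 + Q)/(-5 + Y)))/8 = -¼ + (3*(-3 + Q)/(-5 + Y))/8 = -¼ + 3*(-3 + Q)/(8*(-5 + Y)))
C = 151/16 (C = 9 - (1 - 2*1 + 3*(-2))/(8*(-5 + 1))*(-2) = 9 - (⅛)*(1 - 2 - 6)/(-4)*(-2) = 9 - (⅛)*(-¼)*(-7)*(-2) = 9 - 7*(-2)/32 = 9 - 1*(-7/16) = 9 + 7/16 = 151/16 ≈ 9.4375)
-90*(-51) + C = -90*(-51) + 151/16 = 4590 + 151/16 = 73591/16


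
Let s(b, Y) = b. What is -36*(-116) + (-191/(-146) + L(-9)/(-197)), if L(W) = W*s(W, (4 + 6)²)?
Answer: 120135913/28762 ≈ 4176.9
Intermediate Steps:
L(W) = W² (L(W) = W*W = W²)
-36*(-116) + (-191/(-146) + L(-9)/(-197)) = -36*(-116) + (-191/(-146) + (-9)²/(-197)) = 4176 + (-191*(-1/146) + 81*(-1/197)) = 4176 + (191/146 - 81/197) = 4176 + 25801/28762 = 120135913/28762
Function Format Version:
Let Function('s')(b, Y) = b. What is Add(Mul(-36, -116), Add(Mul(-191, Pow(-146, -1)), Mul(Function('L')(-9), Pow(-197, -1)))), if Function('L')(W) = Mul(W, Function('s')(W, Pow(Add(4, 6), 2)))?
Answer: Rational(120135913, 28762) ≈ 4176.9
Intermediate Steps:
Function('L')(W) = Pow(W, 2) (Function('L')(W) = Mul(W, W) = Pow(W, 2))
Add(Mul(-36, -116), Add(Mul(-191, Pow(-146, -1)), Mul(Function('L')(-9), Pow(-197, -1)))) = Add(Mul(-36, -116), Add(Mul(-191, Pow(-146, -1)), Mul(Pow(-9, 2), Pow(-197, -1)))) = Add(4176, Add(Mul(-191, Rational(-1, 146)), Mul(81, Rational(-1, 197)))) = Add(4176, Add(Rational(191, 146), Rational(-81, 197))) = Add(4176, Rational(25801, 28762)) = Rational(120135913, 28762)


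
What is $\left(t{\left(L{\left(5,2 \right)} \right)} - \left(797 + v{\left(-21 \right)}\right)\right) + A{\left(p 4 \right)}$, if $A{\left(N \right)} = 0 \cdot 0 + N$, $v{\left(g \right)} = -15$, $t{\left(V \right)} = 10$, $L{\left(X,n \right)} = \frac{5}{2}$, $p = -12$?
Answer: $-820$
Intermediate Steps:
$L{\left(X,n \right)} = \frac{5}{2}$ ($L{\left(X,n \right)} = 5 \cdot \frac{1}{2} = \frac{5}{2}$)
$A{\left(N \right)} = N$ ($A{\left(N \right)} = 0 + N = N$)
$\left(t{\left(L{\left(5,2 \right)} \right)} - \left(797 + v{\left(-21 \right)}\right)\right) + A{\left(p 4 \right)} = \left(10 - 782\right) - 48 = -772 - 48 = -820$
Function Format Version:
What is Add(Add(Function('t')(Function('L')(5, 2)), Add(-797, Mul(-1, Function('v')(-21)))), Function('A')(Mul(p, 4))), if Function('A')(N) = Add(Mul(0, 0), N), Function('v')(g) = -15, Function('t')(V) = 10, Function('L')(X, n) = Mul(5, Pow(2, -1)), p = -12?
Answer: -820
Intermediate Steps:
Function('L')(X, n) = Rational(5, 2) (Function('L')(X, n) = Mul(5, Rational(1, 2)) = Rational(5, 2))
Function('A')(N) = N (Function('A')(N) = Add(0, N) = N)
Add(Add(Function('t')(Function('L')(5, 2)), Add(-797, Mul(-1, Function('v')(-21)))), Function('A')(Mul(p, 4))) = Add(Add(10, Add(-797, Mul(-1, -15))), Mul(-12, 4)) = Add(Add(10, Add(-797, 15)), -48) = Add(Add(10, -782), -48) = Add(-772, -48) = -820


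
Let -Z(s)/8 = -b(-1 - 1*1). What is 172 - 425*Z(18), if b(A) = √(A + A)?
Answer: 172 - 6800*I ≈ 172.0 - 6800.0*I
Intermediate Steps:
b(A) = √2*√A (b(A) = √(2*A) = √2*√A)
Z(s) = 16*I (Z(s) = -(-8)*√2*√(-1 - 1*1) = -(-8)*√2*√(-1 - 1) = -(-8)*√2*√(-2) = -(-8)*√2*(I*√2) = -(-8)*2*I = -(-16)*I = 16*I)
172 - 425*Z(18) = 172 - 6800*I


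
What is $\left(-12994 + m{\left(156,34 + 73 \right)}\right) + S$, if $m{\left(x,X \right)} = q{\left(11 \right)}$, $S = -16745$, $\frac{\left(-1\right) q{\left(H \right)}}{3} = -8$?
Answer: $-29715$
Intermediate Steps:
$q{\left(H \right)} = 24$ ($q{\left(H \right)} = \left(-3\right) \left(-8\right) = 24$)
$m{\left(x,X \right)} = 24$
$\left(-12994 + m{\left(156,34 + 73 \right)}\right) + S = \left(-12994 + 24\right) - 16745 = -12970 - 16745 = -29715$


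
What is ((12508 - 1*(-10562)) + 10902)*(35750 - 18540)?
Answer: 584658120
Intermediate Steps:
((12508 - 1*(-10562)) + 10902)*(35750 - 18540) = ((12508 + 10562) + 10902)*17210 = (23070 + 10902)*17210 = 33972*17210 = 584658120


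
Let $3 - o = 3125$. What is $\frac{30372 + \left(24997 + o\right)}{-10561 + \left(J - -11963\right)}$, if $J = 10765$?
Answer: $\frac{52247}{12167} \approx 4.2942$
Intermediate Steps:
$o = -3122$ ($o = 3 - 3125 = -3122$)
$\frac{30372 + \left(24997 + o\right)}{-10561 + \left(J - -11963\right)} = \frac{30372 + \left(24997 - 3122\right)}{-10561 + \left(10765 - -11963\right)} = \frac{30372 + 21875}{-10561 + \left(10765 + 11963\right)} = \frac{52247}{-10561 + 22728} = \frac{52247}{12167}$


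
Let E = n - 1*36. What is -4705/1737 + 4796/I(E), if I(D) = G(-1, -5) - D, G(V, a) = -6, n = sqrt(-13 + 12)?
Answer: 245680355/1565037 + 4796*I/901 ≈ 156.98 + 5.323*I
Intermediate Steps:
n = I (n = sqrt(-1) = I ≈ 1.0*I)
E = -36 + I (E = I - 1*36 = I - 36 = -36 + I ≈ -36.0 + 1.0*I)
I(D) = -6 - D
-4705/1737 + 4796/I(E) = -4705/1737 + 4796/(-6 - (-36 + I)) = -4705*1/1737 + 4796/(-6 + (36 - I)) = -4705/1737 + 4796/(30 - I) = -4705/1737 + 4796*((30 + I)/901) = -4705/1737 + 4796*(30 + I)/901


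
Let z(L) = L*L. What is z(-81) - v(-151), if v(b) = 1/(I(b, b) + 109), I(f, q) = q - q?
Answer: 715148/109 ≈ 6561.0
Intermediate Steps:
I(f, q) = 0
z(L) = L²
v(b) = 1/109 (v(b) = 1/(0 + 109) = 1/109)
z(-81) - v(-151) = (-81)² - 1*1/109 = 6561 - 1/109 = 715148/109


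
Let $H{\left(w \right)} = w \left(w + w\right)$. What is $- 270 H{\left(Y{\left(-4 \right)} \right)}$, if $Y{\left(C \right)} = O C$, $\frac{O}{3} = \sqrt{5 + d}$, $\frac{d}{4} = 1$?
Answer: $-699840$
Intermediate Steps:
$d = 4$ ($d = 4 \cdot 1 = 4$)
$O = 9$ ($O = 3 \sqrt{5 + 4} = 3 \sqrt{9} = 3 \cdot 3 = 9$)
$Y{\left(C \right)} = 9 C$
$H{\left(w \right)} = 2 w^{2}$ ($H{\left(w \right)} = w 2 w = 2 w^{2}$)
$- 270 H{\left(Y{\left(-4 \right)} \right)} = - 270 \cdot 2 \left(9 \left(-4\right)\right)^{2} = - 270 \cdot 2 \left(-36\right)^{2} = - 270 \cdot 2 \cdot 1296 = \left(-270\right) 2592 = -699840$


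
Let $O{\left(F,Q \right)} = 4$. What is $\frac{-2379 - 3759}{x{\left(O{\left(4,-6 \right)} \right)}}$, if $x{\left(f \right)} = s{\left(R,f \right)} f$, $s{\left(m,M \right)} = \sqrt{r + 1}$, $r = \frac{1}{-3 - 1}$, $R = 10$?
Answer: $- 1023 \sqrt{3} \approx -1771.9$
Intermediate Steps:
$r = - \frac{1}{4}$ ($r = \frac{1}{-4} = - \frac{1}{4} \approx -0.25$)
$s{\left(m,M \right)} = \frac{\sqrt{3}}{2}$ ($s{\left(m,M \right)} = \sqrt{- \frac{1}{4} + 1} = \sqrt{\frac{3}{4}} = \frac{\sqrt{3}}{2}$)
$x{\left(f \right)} = \frac{f \sqrt{3}}{2}$ ($x{\left(f \right)} = \frac{\sqrt{3}}{2} f = \frac{f \sqrt{3}}{2}$)
$\frac{-2379 - 3759}{x{\left(O{\left(4,-6 \right)} \right)}} = \frac{-2379 - 3759}{\frac{1}{2} \cdot 4 \sqrt{3}} = - \frac{6138}{2 \sqrt{3}} = - 6138 \frac{\sqrt{3}}{6} = - 1023 \sqrt{3}$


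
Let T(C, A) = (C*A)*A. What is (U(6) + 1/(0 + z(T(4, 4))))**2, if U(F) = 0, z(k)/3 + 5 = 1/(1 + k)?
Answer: 4225/944784 ≈ 0.0044719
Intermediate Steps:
T(C, A) = C*A**2 (T(C, A) = (A*C)*A = C*A**2)
z(k) = -15 + 3/(1 + k)
(U(6) + 1/(0 + z(T(4, 4))))**2 = (0 + 1/(0 + 3*(-4 - 20*4**2)/(1 + 4*4**2)))**2 = (0 + 1/(0 + 3*(-4 - 20*16)/(1 + 4*16)))**2 = (0 + 1/(0 + 3*(-4 - 5*64)/(1 + 64)))**2 = (0 + 1/(0 + 3*(-4 - 320)/65))**2 = (0 + 1/(0 + 3*(1/65)*(-324)))**2 = (0 + 1/(0 - 972/65))**2 = (0 + 1/(-972/65))**2 = (0 - 65/972)**2 = (-65/972)**2 = 4225/944784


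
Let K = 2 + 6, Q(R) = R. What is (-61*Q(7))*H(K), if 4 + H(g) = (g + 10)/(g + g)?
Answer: 9821/8 ≈ 1227.6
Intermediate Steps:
K = 8
H(g) = -4 + (10 + g)/(2*g) (H(g) = -4 + (g + 10)/(g + g) = -4 + (10 + g)/((2*g)) = -4 + (10 + g)*(1/(2*g)) = -4 + (10 + g)/(2*g))
(-61*Q(7))*H(K) = (-61*7)*(-7/2 + 5/8) = -427*(-7/2 + 5*(⅛)) = -427*(-7/2 + 5/8) = -427*(-23/8) = 9821/8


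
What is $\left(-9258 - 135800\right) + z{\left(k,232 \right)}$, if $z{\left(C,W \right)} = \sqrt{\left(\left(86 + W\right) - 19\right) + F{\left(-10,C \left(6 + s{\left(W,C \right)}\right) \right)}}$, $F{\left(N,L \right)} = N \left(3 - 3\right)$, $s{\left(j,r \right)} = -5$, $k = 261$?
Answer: $-145058 + \sqrt{299} \approx -1.4504 \cdot 10^{5}$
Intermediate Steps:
$F{\left(N,L \right)} = 0$ ($F{\left(N,L \right)} = N 0 = 0$)
$z{\left(C,W \right)} = \sqrt{67 + W}$ ($z{\left(C,W \right)} = \sqrt{\left(\left(86 + W\right) - 19\right) + 0} = \sqrt{\left(67 + W\right) + 0} = \sqrt{67 + W}$)
$\left(-9258 - 135800\right) + z{\left(k,232 \right)} = \left(-9258 - 135800\right) + \sqrt{67 + 232} = -145058 + \sqrt{299}$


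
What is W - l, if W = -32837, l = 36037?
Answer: -68874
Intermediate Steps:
W - l = -32837 - 1*36037 = -32837 - 36037 = -68874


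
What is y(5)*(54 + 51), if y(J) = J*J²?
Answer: 13125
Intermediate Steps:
y(J) = J³
y(5)*(54 + 51) = 5³*(54 + 51) = 125*105 = 13125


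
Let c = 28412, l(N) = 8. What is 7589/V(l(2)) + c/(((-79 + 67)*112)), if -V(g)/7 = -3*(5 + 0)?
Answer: 85909/1680 ≈ 51.136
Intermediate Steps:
V(g) = 105 (V(g) = -(-21)*(5 + 0) = -(-21)*5 = -7*(-15) = 105)
7589/V(l(2)) + c/(((-79 + 67)*112)) = 7589/105 + 28412/(((-79 + 67)*112)) = 7589*(1/105) + 28412/((-12*112)) = 7589/105 + 28412/(-1344) = 7589/105 + 28412*(-1/1344) = 7589/105 - 7103/336 = 85909/1680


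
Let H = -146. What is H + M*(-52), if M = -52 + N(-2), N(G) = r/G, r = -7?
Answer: 2376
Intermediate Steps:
N(G) = -7/G
M = -97/2 (M = -52 - 7/(-2) = -52 - 7*(-1/2) = -52 + 7/2 = -97/2 ≈ -48.500)
H + M*(-52) = -146 - 97/2*(-52) = -146 + 2522 = 2376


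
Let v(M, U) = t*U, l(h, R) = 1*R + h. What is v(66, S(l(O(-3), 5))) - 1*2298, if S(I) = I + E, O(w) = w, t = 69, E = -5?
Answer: -2505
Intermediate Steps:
l(h, R) = R + h
S(I) = -5 + I (S(I) = I - 5 = -5 + I)
v(M, U) = 69*U
v(66, S(l(O(-3), 5))) - 1*2298 = 69*(-5 + (5 - 3)) - 1*2298 = 69*(-5 + 2) - 2298 = 69*(-3) - 2298 = -207 - 2298 = -2505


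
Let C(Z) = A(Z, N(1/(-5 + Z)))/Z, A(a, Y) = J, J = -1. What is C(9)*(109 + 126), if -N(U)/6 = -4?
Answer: -235/9 ≈ -26.111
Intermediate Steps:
N(U) = 24 (N(U) = -6*(-4) = 24)
A(a, Y) = -1
C(Z) = -1/Z
C(9)*(109 + 126) = (-1/9)*(109 + 126) = -1*1/9*235 = -1/9*235 = -235/9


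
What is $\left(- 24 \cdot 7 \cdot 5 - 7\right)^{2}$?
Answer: $717409$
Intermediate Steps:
$\left(- 24 \cdot 7 \cdot 5 - 7\right)^{2} = \left(\left(-24\right) 35 - 7\right)^{2} = \left(-840 - 7\right)^{2} = \left(-847\right)^{2} = 717409$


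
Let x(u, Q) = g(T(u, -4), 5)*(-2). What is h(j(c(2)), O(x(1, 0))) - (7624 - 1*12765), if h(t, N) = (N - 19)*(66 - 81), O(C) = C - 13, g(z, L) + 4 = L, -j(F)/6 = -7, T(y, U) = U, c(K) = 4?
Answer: 5651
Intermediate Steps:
j(F) = 42 (j(F) = -6*(-7) = 42)
g(z, L) = -4 + L
x(u, Q) = -2 (x(u, Q) = (-4 + 5)*(-2) = 1*(-2) = -2)
O(C) = -13 + C
h(t, N) = 285 - 15*N (h(t, N) = (-19 + N)*(-15) = 285 - 15*N)
h(j(c(2)), O(x(1, 0))) - (7624 - 1*12765) = (285 - 15*(-13 - 2)) - (7624 - 1*12765) = (285 - 15*(-15)) - (7624 - 12765) = (285 + 225) - 1*(-5141) = 510 + 5141 = 5651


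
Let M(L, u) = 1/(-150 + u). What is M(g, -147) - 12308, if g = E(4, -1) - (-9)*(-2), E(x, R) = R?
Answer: -3655477/297 ≈ -12308.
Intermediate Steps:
g = -19 (g = -1 - (-9)*(-2) = -1 - 3*6 = -1 - 18 = -19)
M(g, -147) - 12308 = 1/(-150 - 147) - 12308 = 1/(-297) - 12308 = -1/297 - 12308 = -3655477/297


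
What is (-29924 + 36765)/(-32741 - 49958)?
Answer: -6841/82699 ≈ -0.082722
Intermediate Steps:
(-29924 + 36765)/(-32741 - 49958) = 6841/(-82699) = 6841*(-1/82699) = -6841/82699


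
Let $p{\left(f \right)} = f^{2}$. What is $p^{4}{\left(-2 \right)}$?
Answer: $256$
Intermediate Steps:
$p^{4}{\left(-2 \right)} = \left(\left(-2\right)^{2}\right)^{4} = 4^{4} = 256$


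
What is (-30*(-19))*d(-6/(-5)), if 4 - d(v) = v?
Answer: 1596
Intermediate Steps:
d(v) = 4 - v
(-30*(-19))*d(-6/(-5)) = (-30*(-19))*(4 - (-6)/(-5)) = 570*(4 - (-6)*(-1)/5) = 570*(4 - 1*6/5) = 570*(4 - 6/5) = 570*(14/5) = 1596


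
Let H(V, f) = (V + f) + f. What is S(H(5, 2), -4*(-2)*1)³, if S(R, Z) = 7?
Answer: 343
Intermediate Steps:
H(V, f) = V + 2*f
S(H(5, 2), -4*(-2)*1)³ = 7³ = 343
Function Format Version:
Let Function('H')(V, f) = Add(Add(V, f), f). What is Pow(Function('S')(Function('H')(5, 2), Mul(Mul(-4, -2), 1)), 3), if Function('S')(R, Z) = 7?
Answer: 343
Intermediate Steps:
Function('H')(V, f) = Add(V, Mul(2, f))
Pow(Function('S')(Function('H')(5, 2), Mul(Mul(-4, -2), 1)), 3) = Pow(7, 3) = 343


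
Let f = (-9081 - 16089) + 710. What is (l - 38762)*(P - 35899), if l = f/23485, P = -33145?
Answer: 12570841494264/4697 ≈ 2.6764e+9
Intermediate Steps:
f = -24460 (f = -25170 + 710 = -24460)
l = -4892/4697 (l = -24460/23485 = -24460*1/23485 = -4892/4697 ≈ -1.0415)
(l - 38762)*(P - 35899) = (-4892/4697 - 38762)*(-33145 - 35899) = -182070006/4697*(-69044) = 12570841494264/4697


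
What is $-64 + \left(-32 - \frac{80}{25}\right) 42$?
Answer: $- \frac{7712}{5} \approx -1542.4$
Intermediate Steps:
$-64 + \left(-32 - \frac{80}{25}\right) 42 = -64 + \left(-32 - 80 \cdot \frac{1}{25}\right) 42 = -64 + \left(-32 - \frac{16}{5}\right) 42 = -64 - \frac{7392}{5} = - \frac{7712}{5}$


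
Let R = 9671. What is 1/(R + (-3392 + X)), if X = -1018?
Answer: 1/5261 ≈ 0.00019008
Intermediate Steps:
1/(R + (-3392 + X)) = 1/(9671 + (-3392 - 1018)) = 1/(9671 - 4410) = 1/5261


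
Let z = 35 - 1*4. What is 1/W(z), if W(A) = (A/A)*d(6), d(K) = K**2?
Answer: 1/36 ≈ 0.027778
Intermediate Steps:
z = 31 (z = 35 - 4 = 31)
W(A) = 36 (W(A) = (A/A)*6**2 = 1*36 = 36)
1/W(z) = 1/36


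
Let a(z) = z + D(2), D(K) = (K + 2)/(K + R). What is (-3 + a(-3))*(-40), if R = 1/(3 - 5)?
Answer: 400/3 ≈ 133.33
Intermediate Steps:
R = -½ (R = 1/(-2) = -½ ≈ -0.50000)
D(K) = (2 + K)/(-½ + K) (D(K) = (K + 2)/(K - ½) = (2 + K)/(-½ + K))
a(z) = 8/3 + z (a(z) = z + 2*(2 + 2)/(-1 + 2*2) = z + 2*4/(-1 + 4) = z + 2*4/3 = z + 2*(⅓)*4 = z + 8/3 = 8/3 + z)
(-3 + a(-3))*(-40) = (-3 + (8/3 - 3))*(-40) = (-3 - ⅓)*(-40) = -10/3*(-40) = 400/3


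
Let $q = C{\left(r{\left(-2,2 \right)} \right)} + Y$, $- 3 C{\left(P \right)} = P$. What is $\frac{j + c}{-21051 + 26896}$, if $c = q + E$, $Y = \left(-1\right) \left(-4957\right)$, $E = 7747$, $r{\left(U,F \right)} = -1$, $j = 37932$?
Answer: $\frac{151909}{17535} \approx 8.6632$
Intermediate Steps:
$C{\left(P \right)} = - \frac{P}{3}$
$Y = 4957$
$q = \frac{14872}{3}$ ($q = \left(- \frac{1}{3}\right) \left(-1\right) + 4957 = \frac{1}{3} + 4957 = \frac{14872}{3} \approx 4957.3$)
$c = \frac{38113}{3}$ ($c = \frac{14872}{3} + 7747 = \frac{38113}{3} \approx 12704.0$)
$\frac{j + c}{-21051 + 26896} = \frac{37932 + \frac{38113}{3}}{-21051 + 26896} = \frac{151909}{3 \cdot 5845} = \frac{151909}{3} \cdot \frac{1}{5845} = \frac{151909}{17535}$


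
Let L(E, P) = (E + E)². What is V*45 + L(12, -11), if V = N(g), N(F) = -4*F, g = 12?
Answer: -1584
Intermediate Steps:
V = -48 (V = -4*12 = -48)
L(E, P) = 4*E² (L(E, P) = (2*E)² = 4*E²)
V*45 + L(12, -11) = -48*45 + 4*12² = -2160 + 4*144 = -2160 + 576 = -1584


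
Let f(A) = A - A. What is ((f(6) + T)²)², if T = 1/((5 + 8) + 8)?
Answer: 1/194481 ≈ 5.1419e-6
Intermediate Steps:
f(A) = 0
T = 1/21 (T = 1/(13 + 8) = 1/21 ≈ 0.047619)
((f(6) + T)²)² = ((0 + 1/21)²)² = ((1/21)²)² = (1/441)² = 1/194481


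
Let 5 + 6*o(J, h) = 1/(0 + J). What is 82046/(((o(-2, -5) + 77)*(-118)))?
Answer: -492276/53867 ≈ -9.1387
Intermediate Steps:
o(J, h) = -5/6 + 1/(6*J) (o(J, h) = -5/6 + 1/(6*(0 + J)) = -5/6 + 1/(6*J))
82046/(((o(-2, -5) + 77)*(-118))) = 82046/((((1/6)*(1 - 5*(-2))/(-2) + 77)*(-118))) = 82046/((((1/6)*(-1/2)*(1 + 10) + 77)*(-118))) = 82046/((((1/6)*(-1/2)*11 + 77)*(-118))) = 82046/(((-11/12 + 77)*(-118))) = 82046/(((913/12)*(-118))) = 82046/(-53867/6) = 82046*(-6/53867) = -492276/53867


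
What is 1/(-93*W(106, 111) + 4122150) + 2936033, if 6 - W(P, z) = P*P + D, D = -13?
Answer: 15165582271924/5165331 ≈ 2.9360e+6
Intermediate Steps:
W(P, z) = 19 - P² (W(P, z) = 6 - (P*P - 13) = 6 - (P² - 13) = 6 - (-13 + P²) = 6 + (13 - P²) = 19 - P²)
1/(-93*W(106, 111) + 4122150) + 2936033 = 1/(-93*(19 - 1*106²) + 4122150) + 2936033 = 1/(-93*(19 - 1*11236) + 4122150) + 2936033 = 1/(-93*(19 - 11236) + 4122150) + 2936033 = 1/(-93*(-11217) + 4122150) + 2936033 = 1/(1043181 + 4122150) + 2936033 = 1/5165331 + 2936033 = 15165582271924/5165331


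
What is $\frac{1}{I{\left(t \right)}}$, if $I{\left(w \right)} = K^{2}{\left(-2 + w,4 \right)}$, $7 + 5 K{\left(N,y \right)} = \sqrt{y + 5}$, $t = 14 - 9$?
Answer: $\frac{25}{16} \approx 1.5625$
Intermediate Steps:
$t = 5$
$K{\left(N,y \right)} = - \frac{7}{5} + \frac{\sqrt{5 + y}}{5}$ ($K{\left(N,y \right)} = - \frac{7}{5} + \frac{\sqrt{y + 5}}{5} = - \frac{7}{5} + \frac{\sqrt{5 + y}}{5}$)
$I{\left(w \right)} = \frac{16}{25}$ ($I{\left(w \right)} = \left(- \frac{7}{5} + \frac{\sqrt{5 + 4}}{5}\right)^{2} = \left(- \frac{7}{5} + \frac{\sqrt{9}}{5}\right)^{2} = \left(- \frac{7}{5} + \frac{1}{5} \cdot 3\right)^{2} = \left(- \frac{7}{5} + \frac{3}{5}\right)^{2} = \left(- \frac{4}{5}\right)^{2} = \frac{16}{25}$)
$\frac{1}{I{\left(t \right)}} = \frac{1}{\frac{16}{25}} = \frac{25}{16}$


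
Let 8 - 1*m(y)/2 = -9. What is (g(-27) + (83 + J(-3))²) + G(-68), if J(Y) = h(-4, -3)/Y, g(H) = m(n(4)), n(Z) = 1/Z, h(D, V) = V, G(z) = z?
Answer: 7022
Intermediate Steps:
n(Z) = 1/Z
m(y) = 34 (m(y) = 16 - 2*(-9) = 16 + 18 = 34)
g(H) = 34
J(Y) = -3/Y
(g(-27) + (83 + J(-3))²) + G(-68) = (34 + (83 - 3/(-3))²) - 68 = (34 + (83 - 3*(-⅓))²) - 68 = (34 + (83 + 1)²) - 68 = (34 + 84²) - 68 = (34 + 7056) - 68 = 7090 - 68 = 7022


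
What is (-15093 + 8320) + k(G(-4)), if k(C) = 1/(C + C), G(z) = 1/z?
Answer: -6775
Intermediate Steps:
k(C) = 1/(2*C)
(-15093 + 8320) + k(G(-4)) = (-15093 + 8320) + 1/(2*(1/(-4))) = -6773 + 1/(2*(-1/4)) = -6773 + (1/2)*(-4) = -6773 - 2 = -6775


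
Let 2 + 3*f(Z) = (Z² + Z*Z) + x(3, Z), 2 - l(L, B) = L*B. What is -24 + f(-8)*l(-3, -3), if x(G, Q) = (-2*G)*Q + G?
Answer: -437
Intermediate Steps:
x(G, Q) = G - 2*G*Q (x(G, Q) = -2*G*Q + G = G - 2*G*Q)
l(L, B) = 2 - B*L (l(L, B) = 2 - L*B = 2 - B*L)
f(Z) = ⅓ - 2*Z + 2*Z²/3 (f(Z) = -⅔ + ((Z² + Z*Z) + 3*(1 - 2*Z))/3 = -⅔ + ((Z² + Z²) + (3 - 6*Z))/3 = -⅔ + (2*Z² + (3 - 6*Z))/3 = -⅔ + (3 - 6*Z + 2*Z²)/3 = -⅔ + (1 - 2*Z + 2*Z²/3) = ⅓ - 2*Z + 2*Z²/3)
-24 + f(-8)*l(-3, -3) = -24 + (⅓ - 2*(-8) + (⅔)*(-8)²)*(2 - 1*(-3)*(-3)) = -24 + (⅓ + 16 + (⅔)*64)*(2 - 9) = -24 + (⅓ + 16 + 128/3)*(-7) = -24 + 59*(-7) = -24 - 413 = -437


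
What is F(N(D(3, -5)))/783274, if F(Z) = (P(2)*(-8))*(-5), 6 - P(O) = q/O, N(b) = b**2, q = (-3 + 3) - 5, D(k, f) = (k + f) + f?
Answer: 170/391637 ≈ 0.00043408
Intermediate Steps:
D(k, f) = k + 2*f (D(k, f) = (f + k) + f = k + 2*f)
q = -5 (q = 0 - 5 = -5)
P(O) = 6 + 5/O (P(O) = 6 - (-5)/O = 6 + 5/O)
F(Z) = 340 (F(Z) = ((6 + 5/2)*(-8))*(-5) = ((17/2)*(-8))*(-5) = -68*(-5) = 340)
F(N(D(3, -5)))/783274 = 340/783274 = 340*(1/783274) = 170/391637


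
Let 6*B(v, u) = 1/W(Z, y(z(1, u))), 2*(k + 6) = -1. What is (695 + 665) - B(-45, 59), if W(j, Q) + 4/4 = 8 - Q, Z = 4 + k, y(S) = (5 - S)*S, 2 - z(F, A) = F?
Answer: 24479/18 ≈ 1359.9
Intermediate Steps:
k = -13/2 (k = -6 + (½)*(-1) = -6 - ½ = -13/2 ≈ -6.5000)
z(F, A) = 2 - F
y(S) = S*(5 - S)
Z = -5/2 (Z = 4 - 13/2 = -5/2 ≈ -2.5000)
W(j, Q) = 7 - Q (W(j, Q) = -1 + (8 - Q) = 7 - Q)
B(v, u) = 1/18 (B(v, u) = 1/(6*(7 - (2 - 1*1)*(5 - (2 - 1*1)))) = 1/(6*(7 - (2 - 1)*(5 - (2 - 1)))) = 1/(6*(7 - (5 - 1*1))) = 1/(6*(7 - (5 - 1))) = 1/(6*(7 - 4)) = (⅙)/3 = (⅙)*(⅓) = 1/18)
(695 + 665) - B(-45, 59) = (695 + 665) - 1*1/18 = 1360 - 1/18 = 24479/18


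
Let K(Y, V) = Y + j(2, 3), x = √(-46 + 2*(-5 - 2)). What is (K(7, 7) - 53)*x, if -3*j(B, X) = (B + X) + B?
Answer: -290*I*√15/3 ≈ -374.39*I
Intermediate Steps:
x = 2*I*√15 (x = √(-46 + 2*(-7)) = √(-46 - 14) = √(-60) = 2*I*√15 ≈ 7.746*I)
j(B, X) = -2*B/3 - X/3 (j(B, X) = -((B + X) + B)/3 = -(X + 2*B)/3 = -2*B/3 - X/3)
K(Y, V) = -7/3 + Y (K(Y, V) = Y + (-⅔*2 - ⅓*3) = Y + (-4/3 - 1) = Y - 7/3 = -7/3 + Y)
(K(7, 7) - 53)*x = ((-7/3 + 7) - 53)*(2*I*√15) = (14/3 - 53)*(2*I*√15) = -290*I*√15/3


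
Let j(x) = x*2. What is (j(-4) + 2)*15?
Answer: -90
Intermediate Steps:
j(x) = 2*x
(j(-4) + 2)*15 = (2*(-4) + 2)*15 = (-8 + 2)*15 = -6*15 = -90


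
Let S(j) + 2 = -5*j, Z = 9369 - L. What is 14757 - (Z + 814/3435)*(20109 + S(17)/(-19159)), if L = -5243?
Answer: -6445606542812769/21937055 ≈ -2.9382e+8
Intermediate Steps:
Z = 14612 (Z = 9369 - 1*(-5243) = 9369 + 5243 = 14612)
S(j) = -2 - 5*j
14757 - (Z + 814/3435)*(20109 + S(17)/(-19159)) = 14757 - (14612 + 814/3435)*(20109 + (-2 - 5*17)/(-19159)) = 14757 - (14612 + 814*(1/3435))*(20109 + (-2 - 85)*(-1/19159)) = 14757 - (14612 + 814/3435)*(20109 - 87*(-1/19159)) = 14757 - 50193034*(20109 + 87/19159)/3435 = 14757 - 50193034*385268418/(3435*19159) = 14757 - 1*6445930267933404/21937055 = 14757 - 6445930267933404/21937055 = -6445606542812769/21937055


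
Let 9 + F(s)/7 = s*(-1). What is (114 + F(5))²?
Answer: 256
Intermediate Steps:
F(s) = -63 - 7*s (F(s) = -63 + 7*(s*(-1)) = -63 + 7*(-s) = -63 - 7*s)
(114 + F(5))² = (114 + (-63 - 7*5))² = (114 + (-63 - 35))² = (114 - 98)² = 16² = 256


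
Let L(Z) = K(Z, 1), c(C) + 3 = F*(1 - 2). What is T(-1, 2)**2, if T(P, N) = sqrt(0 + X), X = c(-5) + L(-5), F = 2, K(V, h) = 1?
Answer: -4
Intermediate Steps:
c(C) = -5 (c(C) = -3 + 2*(1 - 2) = -3 + 2*(-1) = -3 - 2 = -5)
L(Z) = 1
X = -4 (X = -5 + 1 = -4)
T(P, N) = 2*I (T(P, N) = sqrt(0 - 4) = sqrt(-4) = 2*I)
T(-1, 2)**2 = (2*I)**2 = -4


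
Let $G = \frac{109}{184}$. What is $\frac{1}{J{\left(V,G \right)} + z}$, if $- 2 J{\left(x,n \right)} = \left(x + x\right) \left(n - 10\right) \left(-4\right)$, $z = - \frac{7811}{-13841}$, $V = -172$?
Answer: $\frac{318343}{2060633959} \approx 0.00015449$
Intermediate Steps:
$G = \frac{109}{184}$ ($G = 109 \cdot \frac{1}{184} = \frac{109}{184} \approx 0.59239$)
$z = \frac{7811}{13841}$ ($z = \left(-7811\right) \left(- \frac{1}{13841}\right) = \frac{7811}{13841} \approx 0.56434$)
$J{\left(x,n \right)} = 4 x \left(-10 + n\right)$ ($J{\left(x,n \right)} = - \frac{\left(x + x\right) \left(n - 10\right) \left(-4\right)}{2} = - \frac{2 x \left(-10 + n\right) \left(-4\right)}{2} = - \frac{\left(-8\right) x \left(-10 + n\right)}{2} = 4 x \left(-10 + n\right)$)
$\frac{1}{J{\left(V,G \right)} + z} = \frac{1}{4 \left(-172\right) \left(-10 + \frac{109}{184}\right) + \frac{7811}{13841}} = \frac{1}{4 \left(-172\right) \left(- \frac{1731}{184}\right) + \frac{7811}{13841}} = \frac{1}{\frac{148866}{23} + \frac{7811}{13841}} = \frac{1}{\frac{2060633959}{318343}} = \frac{318343}{2060633959}$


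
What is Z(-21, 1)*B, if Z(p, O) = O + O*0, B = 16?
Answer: 16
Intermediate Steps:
Z(p, O) = O (Z(p, O) = O + 0 = O)
Z(-21, 1)*B = 1*16 = 16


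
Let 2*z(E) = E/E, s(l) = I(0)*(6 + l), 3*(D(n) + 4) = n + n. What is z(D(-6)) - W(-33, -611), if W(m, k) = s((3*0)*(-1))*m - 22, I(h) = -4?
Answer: -1539/2 ≈ -769.50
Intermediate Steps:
D(n) = -4 + 2*n/3 (D(n) = -4 + (n + n)/3 = -4 + (2*n)/3 = -4 + 2*n/3)
s(l) = -24 - 4*l (s(l) = -4*(6 + l) = -24 - 4*l)
W(m, k) = -22 - 24*m (W(m, k) = (-24 - 4*3*0*(-1))*m - 22 = (-24 - 0*(-1))*m - 22 = (-24 - 4*0)*m - 22 = (-24 + 0)*m - 22 = -24*m - 22 = -22 - 24*m)
z(E) = ½ (z(E) = (E/E)/2 = (½)*1 = ½)
z(D(-6)) - W(-33, -611) = ½ - (-22 - 24*(-33)) = ½ - (-22 + 792) = ½ - 1*770 = ½ - 770 = -1539/2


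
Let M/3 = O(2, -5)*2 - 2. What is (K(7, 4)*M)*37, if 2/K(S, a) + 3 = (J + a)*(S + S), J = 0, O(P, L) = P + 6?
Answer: 3108/53 ≈ 58.641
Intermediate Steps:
O(P, L) = 6 + P
K(S, a) = 2/(-3 + 2*S*a) (K(S, a) = 2/(-3 + (0 + a)*(S + S)) = 2/(-3 + a*(2*S)) = 2/(-3 + 2*S*a))
M = 42 (M = 3*((6 + 2)*2 - 2) = 3*(8*2 - 2) = 3*(16 - 2) = 3*14 = 42)
(K(7, 4)*M)*37 = ((2/(-3 + 2*7*4))*42)*37 = ((2/(-3 + 56))*42)*37 = ((2/53)*42)*37 = (84/53)*37 = 3108/53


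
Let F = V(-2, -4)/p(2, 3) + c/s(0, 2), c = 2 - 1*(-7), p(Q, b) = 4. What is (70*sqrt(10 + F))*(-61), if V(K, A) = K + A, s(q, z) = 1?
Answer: -2135*sqrt(70) ≈ -17863.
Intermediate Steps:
V(K, A) = A + K
c = 9 (c = 2 + 7 = 9)
F = 15/2 (F = (-4 - 2)/4 + 9/1 = -6*1/4 + 9*1 = -3/2 + 9 = 15/2 ≈ 7.5000)
(70*sqrt(10 + F))*(-61) = (70*sqrt(10 + 15/2))*(-61) = (70*sqrt(35/2))*(-61) = (70*(sqrt(70)/2))*(-61) = (35*sqrt(70))*(-61) = -2135*sqrt(70)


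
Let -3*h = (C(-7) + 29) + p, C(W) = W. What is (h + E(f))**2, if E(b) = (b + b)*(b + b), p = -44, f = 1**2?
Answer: 1156/9 ≈ 128.44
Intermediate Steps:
f = 1
E(b) = 4*b**2 (E(b) = (2*b)*(2*b) = 4*b**2)
h = 22/3 (h = -((-7 + 29) - 44)/3 = -(22 - 44)/3 = -1/3*(-22) = 22/3 ≈ 7.3333)
(h + E(f))**2 = (22/3 + 4*1**2)**2 = (22/3 + 4*1)**2 = (22/3 + 4)**2 = (34/3)**2 = 1156/9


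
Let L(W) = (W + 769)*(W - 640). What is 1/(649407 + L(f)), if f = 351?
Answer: 1/325727 ≈ 3.0701e-6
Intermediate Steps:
L(W) = (-640 + W)*(769 + W) (L(W) = (769 + W)*(-640 + W) = (-640 + W)*(769 + W))
1/(649407 + L(f)) = 1/(649407 + (-492160 + 351² + 129*351)) = 1/(649407 + (-492160 + 123201 + 45279)) = 1/(649407 - 323680) = 1/325727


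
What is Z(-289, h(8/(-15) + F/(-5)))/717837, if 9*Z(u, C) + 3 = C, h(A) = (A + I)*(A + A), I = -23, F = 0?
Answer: 4973/1453619925 ≈ 3.4211e-6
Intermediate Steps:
h(A) = 2*A*(-23 + A) (h(A) = (A - 23)*(A + A) = (-23 + A)*(2*A) = 2*A*(-23 + A))
Z(u, C) = -1/3 + C/9
Z(-289, h(8/(-15) + F/(-5)))/717837 = (-1/3 + (2*(8/(-15) + 0/(-5))*(-23 + (8/(-15) + 0/(-5))))/9)/717837 = (-1/3 + (2*(8*(-1/15) + 0*(-1/5))*(-23 + (8*(-1/15) + 0*(-1/5))))/9)*(1/717837) = (-1/3 + (2*(-8/15 + 0)*(-23 + (-8/15 + 0)))/9)*(1/717837) = (-1/3 + (2*(-8/15)*(-23 - 8/15))/9)*(1/717837) = (-1/3 + (2*(-8/15)*(-353/15))/9)*(1/717837) = (-1/3 + (1/9)*(5648/225))*(1/717837) = (-1/3 + 5648/2025)*(1/717837) = (4973/2025)*(1/717837) = 4973/1453619925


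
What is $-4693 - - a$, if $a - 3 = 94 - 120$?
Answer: $-4716$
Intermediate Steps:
$a = -23$ ($a = 3 + \left(94 - 120\right) = 3 - 26 = -23$)
$-4693 - - a = -4693 - \left(-1\right) \left(-23\right) = -4693 - 23 = -4716$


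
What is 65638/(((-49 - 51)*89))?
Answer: -32819/4450 ≈ -7.3751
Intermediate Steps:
65638/(((-49 - 51)*89)) = 65638/((-100*89)) = 65638/(-8900) = 65638*(-1/8900) = -32819/4450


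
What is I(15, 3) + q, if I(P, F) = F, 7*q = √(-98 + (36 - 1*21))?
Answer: 3 + I*√83/7 ≈ 3.0 + 1.3015*I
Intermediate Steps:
q = I*√83/7 (q = √(-98 + (36 - 1*21))/7 = √(-98 + (36 - 21))/7 = √(-98 + 15)/7 = √(-83)/7 = (I*√83)/7 = I*√83/7 ≈ 1.3015*I)
I(15, 3) + q = 3 + I*√83/7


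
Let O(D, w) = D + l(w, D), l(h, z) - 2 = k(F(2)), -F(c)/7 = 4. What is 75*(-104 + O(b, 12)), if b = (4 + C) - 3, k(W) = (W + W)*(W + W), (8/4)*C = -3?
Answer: 455025/2 ≈ 2.2751e+5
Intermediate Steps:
C = -3/2 (C = (½)*(-3) = -3/2 ≈ -1.5000)
F(c) = -28 (F(c) = -7*4 = -28)
k(W) = 4*W² (k(W) = (2*W)*(2*W) = 4*W²)
l(h, z) = 3138 (l(h, z) = 2 + 4*(-28)² = 2 + 4*784 = 2 + 3136 = 3138)
b = -½ (b = (4 - 3/2) - 3 = 5/2 - 3 = -½ ≈ -0.50000)
O(D, w) = 3138 + D (O(D, w) = D + 3138 = 3138 + D)
75*(-104 + O(b, 12)) = 75*(-104 + (3138 - ½)) = 75*(-104 + 6275/2) = 75*(6067/2) = 455025/2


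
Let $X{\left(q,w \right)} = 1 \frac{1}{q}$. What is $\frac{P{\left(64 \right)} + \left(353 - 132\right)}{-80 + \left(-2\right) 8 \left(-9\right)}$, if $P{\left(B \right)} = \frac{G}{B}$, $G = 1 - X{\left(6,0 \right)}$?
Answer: $\frac{84869}{24576} \approx 3.4533$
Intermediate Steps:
$X{\left(q,w \right)} = \frac{1}{q}$
$G = \frac{5}{6}$ ($G = 1 - \frac{1}{6} = \frac{5}{6} \approx 0.83333$)
$P{\left(B \right)} = \frac{5}{6 B}$
$\frac{P{\left(64 \right)} + \left(353 - 132\right)}{-80 + \left(-2\right) 8 \left(-9\right)} = \frac{\frac{5}{6 \cdot 64} + \left(353 - 132\right)}{-80 + \left(-2\right) 8 \left(-9\right)} = \frac{\frac{5}{6} \cdot \frac{1}{64} + 221}{-80 - -144} = \frac{\frac{5}{384} + 221}{-80 + 144} = \frac{84869}{384 \cdot 64} = \frac{84869}{384} \cdot \frac{1}{64} = \frac{84869}{24576}$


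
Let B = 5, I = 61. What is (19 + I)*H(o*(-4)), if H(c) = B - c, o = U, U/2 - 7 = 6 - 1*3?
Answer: 6800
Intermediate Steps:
U = 20 (U = 14 + 2*(6 - 1*3) = 14 + 2*(6 - 3) = 14 + 2*3 = 14 + 6 = 20)
o = 20
H(c) = 5 - c
(19 + I)*H(o*(-4)) = (19 + 61)*(5 - 20*(-4)) = 80*(5 - 1*(-80)) = 80*(5 + 80) = 80*85 = 6800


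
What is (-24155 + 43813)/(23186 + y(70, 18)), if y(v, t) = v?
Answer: 9829/11628 ≈ 0.84529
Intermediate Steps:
(-24155 + 43813)/(23186 + y(70, 18)) = (-24155 + 43813)/(23186 + 70) = 19658/23256 = 19658*(1/23256) = 9829/11628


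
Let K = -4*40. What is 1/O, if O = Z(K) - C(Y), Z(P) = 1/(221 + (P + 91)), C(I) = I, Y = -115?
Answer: 152/17481 ≈ 0.0086952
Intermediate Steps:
K = -160
Z(P) = 1/(312 + P) (Z(P) = 1/(221 + (91 + P)) = 1/(312 + P))
O = 17481/152 (O = 1/(312 - 160) - 1*(-115) = 1/152 + 115 = 17481/152 ≈ 115.01)
1/O = 1/(17481/152) = 152/17481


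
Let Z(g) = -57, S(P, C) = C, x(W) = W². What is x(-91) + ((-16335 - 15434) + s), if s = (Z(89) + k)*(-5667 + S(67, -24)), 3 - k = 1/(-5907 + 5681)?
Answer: 64138985/226 ≈ 2.8380e+5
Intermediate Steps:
k = 679/226 (k = 3 - 1/(-5907 + 5681) = 3 - 1/(-226) = 3 - 1*(-1/226) = 3 + 1/226 = 679/226 ≈ 3.0044)
s = 69447273/226 (s = (-57 + 679/226)*(-5667 - 24) = -12203/226*(-5691) = 69447273/226 ≈ 3.0729e+5)
x(-91) + ((-16335 - 15434) + s) = (-91)² + ((-16335 - 15434) + 69447273/226) = 8281 + (-31769 + 69447273/226) = 8281 + 62267479/226 = 64138985/226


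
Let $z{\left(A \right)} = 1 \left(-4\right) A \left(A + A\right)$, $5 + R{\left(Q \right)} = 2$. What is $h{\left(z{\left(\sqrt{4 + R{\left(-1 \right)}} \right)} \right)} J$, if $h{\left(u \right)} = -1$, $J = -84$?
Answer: $84$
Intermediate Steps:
$R{\left(Q \right)} = -3$ ($R{\left(Q \right)} = -5 + 2 = -3$)
$z{\left(A \right)} = - 8 A^{2}$ ($z{\left(A \right)} = - 4 A 2 A = - 4 \cdot 2 A^{2} = - 8 A^{2}$)
$h{\left(z{\left(\sqrt{4 + R{\left(-1 \right)}} \right)} \right)} J = \left(-1\right) \left(-84\right) = 84$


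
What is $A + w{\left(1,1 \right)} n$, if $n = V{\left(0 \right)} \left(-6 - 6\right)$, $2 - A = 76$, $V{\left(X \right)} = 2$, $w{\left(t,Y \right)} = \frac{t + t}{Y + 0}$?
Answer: $-122$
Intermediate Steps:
$w{\left(t,Y \right)} = \frac{2 t}{Y}$
$A = -74$ ($A = 2 - 76 = -74$)
$n = -24$ ($n = 2 \left(-6 - 6\right) = 2 \left(-12\right) = -24$)
$A + w{\left(1,1 \right)} n = -74 + 2 \cdot 1 \cdot 1^{-1} \left(-24\right) = -74 + 2 \cdot 1 \cdot 1 \left(-24\right) = -74 + 2 \left(-24\right) = -74 - 48 = -122$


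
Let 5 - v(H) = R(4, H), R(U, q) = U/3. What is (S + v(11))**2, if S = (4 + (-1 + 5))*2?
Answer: 3481/9 ≈ 386.78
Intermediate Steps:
R(U, q) = U/3 (R(U, q) = U*(1/3) = U/3)
v(H) = 11/3 (v(H) = 5 - 4/3 = 11/3)
S = 16 (S = (4 + 4)*2 = 8*2 = 16)
(S + v(11))**2 = (16 + 11/3)**2 = (59/3)**2 = 3481/9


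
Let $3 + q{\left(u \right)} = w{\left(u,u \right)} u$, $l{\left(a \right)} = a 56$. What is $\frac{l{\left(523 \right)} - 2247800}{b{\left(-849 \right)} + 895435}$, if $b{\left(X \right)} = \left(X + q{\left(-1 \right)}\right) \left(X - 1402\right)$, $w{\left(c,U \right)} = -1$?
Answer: $- \frac{184876}{234253} \approx -0.78922$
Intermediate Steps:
$l{\left(a \right)} = 56 a$
$q{\left(u \right)} = -3 - u$
$b{\left(X \right)} = \left(-1402 + X\right) \left(-2 + X\right)$ ($b{\left(X \right)} = \left(X - 2\right) \left(X - 1402\right) = \left(X + \left(-3 + 1\right)\right) \left(-1402 + X\right) = \left(X - 2\right) \left(-1402 + X\right) = \left(-2 + X\right) \left(-1402 + X\right) = \left(-1402 + X\right) \left(-2 + X\right)$)
$\frac{l{\left(523 \right)} - 2247800}{b{\left(-849 \right)} + 895435} = \frac{56 \cdot 523 - 2247800}{\left(2804 + \left(-849\right)^{2} - -1191996\right) + 895435} = \frac{29288 - 2247800}{\left(2804 + 720801 + 1191996\right) + 895435} = - \frac{2218512}{1915601 + 895435} = - \frac{2218512}{2811036} = \left(-2218512\right) \frac{1}{2811036} = - \frac{184876}{234253}$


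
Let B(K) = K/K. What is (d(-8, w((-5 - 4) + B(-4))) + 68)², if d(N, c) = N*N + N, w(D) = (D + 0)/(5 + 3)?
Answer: 15376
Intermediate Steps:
B(K) = 1
w(D) = D/8
d(N, c) = N + N² (d(N, c) = N² + N = N + N²)
(d(-8, w((-5 - 4) + B(-4))) + 68)² = (-8*(1 - 8) + 68)² = (-8*(-7) + 68)² = (56 + 68)² = 124² = 15376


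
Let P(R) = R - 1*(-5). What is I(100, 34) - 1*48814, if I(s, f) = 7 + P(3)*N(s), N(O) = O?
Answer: -48007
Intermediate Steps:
P(R) = 5 + R (P(R) = R + 5 = 5 + R)
I(s, f) = 7 + 8*s (I(s, f) = 7 + (5 + 3)*s = 7 + 8*s)
I(100, 34) - 1*48814 = (7 + 8*100) - 1*48814 = (7 + 800) - 48814 = 807 - 48814 = -48007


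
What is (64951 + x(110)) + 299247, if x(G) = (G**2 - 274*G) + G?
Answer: 346268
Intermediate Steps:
x(G) = G**2 - 273*G
(64951 + x(110)) + 299247 = (64951 + 110*(-273 + 110)) + 299247 = (64951 + 110*(-163)) + 299247 = (64951 - 17930) + 299247 = 47021 + 299247 = 346268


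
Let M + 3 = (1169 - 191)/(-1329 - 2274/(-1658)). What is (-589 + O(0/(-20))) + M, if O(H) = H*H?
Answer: -108728055/183434 ≈ -592.74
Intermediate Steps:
M = -685429/183434 (M = -3 + (1169 - 191)/(-1329 - 2274/(-1658)) = -3 + 978/(-1329 - 2274*(-1/1658)) = -3 + 978/(-1329 + 1137/829) = -3 + 978/(-1100604/829) = -3 + 978*(-829/1100604) = -3 - 135127/183434 = -685429/183434 ≈ -3.7367)
O(H) = H²
(-589 + O(0/(-20))) + M = (-589 + (0/(-20))²) - 685429/183434 = (-589 + (0*(-1/20))²) - 685429/183434 = (-589 + 0²) - 685429/183434 = (-589 + 0) - 685429/183434 = -589 - 685429/183434 = -108728055/183434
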